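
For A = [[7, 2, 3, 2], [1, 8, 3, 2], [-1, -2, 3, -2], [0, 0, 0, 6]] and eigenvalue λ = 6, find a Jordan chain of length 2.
v_1 = [[0, -1, 1, 0]]^T, v_2 = [[1, 1, -1, 0]]^T

We seek v_1 ∈ ker((A - 6I)^2) \ ker(A - 6I), then set v_{i+1} = (A - 6I) v_i.

One such chain is v_1 = [[0, -1, 1, 0]]^T, v_2 = [[1, 1, -1, 0]]^T. Check: (A - 6I) v_2 = [[0, 0, 0, 0]]^T = 0.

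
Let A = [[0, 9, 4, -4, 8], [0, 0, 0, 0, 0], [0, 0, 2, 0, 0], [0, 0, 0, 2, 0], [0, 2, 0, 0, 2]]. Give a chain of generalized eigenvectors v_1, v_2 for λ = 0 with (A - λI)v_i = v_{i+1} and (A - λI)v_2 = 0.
v_1 = [[0, 1, 0, 0, -1]]^T, v_2 = [[1, 0, 0, 0, 0]]^T

We seek v_1 ∈ ker(A^2) \ ker(A), then set v_{i+1} = A v_i.

One such chain is v_1 = [[0, 1, 0, 0, -1]]^T, v_2 = [[1, 0, 0, 0, 0]]^T. Check: A v_2 = [[0, 0, 0, 0, 0]]^T = 0.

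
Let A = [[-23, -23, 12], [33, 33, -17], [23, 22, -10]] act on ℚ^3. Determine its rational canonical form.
The invariant factors of A (the non-unit diagonal entries of the Smith normal form of xI - A over ℚ[x]) are x^3 - 2x + 5, each dividing the next. The characteristic polynomial is their product, x^3 - 2x + 5.

The rational canonical form is the block-diagonal matrix of companion matrices C(f_i):
R = [[0, 0, -5], [1, 0, 2], [0, 1, 0]].

Note the characteristic polynomial does not split into linear factors over ℚ, so A has no Jordan form over ℚ; the rational canonical form exists over any field.

R = [[0, 0, -5], [1, 0, 2], [0, 1, 0]]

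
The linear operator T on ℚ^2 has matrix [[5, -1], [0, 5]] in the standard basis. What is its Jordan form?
J = [[5, 1], [0, 5]]

The characteristic polynomial is det(xI - A) = (x - 5)^2, so the eigenvalues are 5 (algebraic multiplicity 2).

For λ = 5: rank(A - 5I) = 1, rank((A - 5I)^2) = 0. The eigenspace has dimension 2 - 1 = 1, so there is 1 Jordan block; the rank sequence gives block sizes [2].

Assembling the blocks gives the Jordan form J above.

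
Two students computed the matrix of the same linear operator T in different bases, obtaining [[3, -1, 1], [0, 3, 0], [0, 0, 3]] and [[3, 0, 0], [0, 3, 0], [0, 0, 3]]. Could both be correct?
Both have characteristic polynomial (x - 3)^3, but the minimal polynomial of A is (x - 3)^2 while the minimal polynomial of B is x - 3. The minimal polynomial is a similarity invariant, so A and B are not similar.

No.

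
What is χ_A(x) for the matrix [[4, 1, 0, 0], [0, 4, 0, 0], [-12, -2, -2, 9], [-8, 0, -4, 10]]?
xI - A = [[x - 4, -1, 0, 0], [0, x - 4, 0, 0], [12, 2, x + 2, -9], [8, 0, 4, x - 10]].

Expanding det(xI - A) along the first row:
det(xI - A) = + (x - 4)·det([[x - 4, 0, 0], [2, x + 2, -9], [0, 4, x - 10]]) - (-1)·det([[0, 0, 0], [12, x + 2, -9], [8, 4, x - 10]]) + (0)·det([[0, x - 4, 0], [12, 2, -9], [8, 0, x - 10]]) - (0)·det([[0, x - 4, 0], [12, 2, x + 2], [8, 0, 4]]).

Evaluating gives χ_A(x) = x^4 - 16x^3 + 96x^2 - 256x + 256 = (x - 4)^4.

χ_A(x) = (x - 4)^4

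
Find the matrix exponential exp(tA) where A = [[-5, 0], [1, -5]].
A has Jordan form J = [[-5, 1], [0, -5]] with A = PJP^{-1}, so e^{tA} = P e^{tJ} P^{-1}.

For a Jordan block J_k(λ), e^{tJ_k(λ)} = e^{λt} · (I + tN + t^2 N^2/2! + ... + t^{k-1} N^{k-1}/(k-1)!) where N is the nilpotent superdiagonal part.

Assembling the blocks and conjugating back gives the entries of e^{tA} as shown above.

e^{tA} = [[e^{-5*t}, 0], [t*e^{-5*t}, e^{-5*t}]]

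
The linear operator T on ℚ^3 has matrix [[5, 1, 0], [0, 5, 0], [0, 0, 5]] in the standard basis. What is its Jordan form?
J = [[5, 1, 0], [0, 5, 0], [0, 0, 5]]

The characteristic polynomial is det(xI - A) = (x - 5)^3, so the eigenvalues are 5 (algebraic multiplicity 3).

For λ = 5: rank(A - 5I) = 1, rank((A - 5I)^2) = 0. The eigenspace has dimension 3 - 1 = 2, so there are 2 Jordan blocks; the rank sequence gives block sizes [2, 1].

Assembling the blocks gives the Jordan form J above.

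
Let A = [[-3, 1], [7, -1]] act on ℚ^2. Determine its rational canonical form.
R = [[0, 4], [1, -4]]

The invariant factors of A (the non-unit diagonal entries of the Smith normal form of xI - A over ℚ[x]) are x^2 + 4x - 4, each dividing the next. The characteristic polynomial is their product, x^2 + 4x - 4.

The rational canonical form is the block-diagonal matrix of companion matrices C(f_i):
R = [[0, 4], [1, -4]].

Note the characteristic polynomial does not split into linear factors over ℚ, so A has no Jordan form over ℚ; the rational canonical form exists over any field.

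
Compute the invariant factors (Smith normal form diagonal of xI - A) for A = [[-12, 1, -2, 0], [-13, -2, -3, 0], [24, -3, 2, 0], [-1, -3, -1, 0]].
The Jordan structure of A has elementary divisors (x + 4)^3, x. Arranging the block sizes at each eigenvalue in decreasing order and taking row products gives the invariant factors.

Invariant factors (smallest first, each dividing the next): x(x + 4)^3.

Check: the last factor x(x + 4)^3 is the minimal polynomial, and the product x(x + 4)^3 is the characteristic polynomial.

x(x + 4)^3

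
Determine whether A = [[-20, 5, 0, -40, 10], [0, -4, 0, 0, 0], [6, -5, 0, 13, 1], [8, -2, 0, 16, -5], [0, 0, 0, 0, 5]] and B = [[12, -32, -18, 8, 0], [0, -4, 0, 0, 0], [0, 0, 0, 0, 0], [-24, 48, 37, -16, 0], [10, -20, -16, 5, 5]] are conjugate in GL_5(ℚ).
No.

Both have characteristic polynomial x^2(x - 5)(x + 4)^2, but the minimal polynomial of A is x^2(x - 5)(x + 4)^2 while the minimal polynomial of B is x^2(x - 5)(x + 4). The minimal polynomial is a similarity invariant, so A and B are not similar.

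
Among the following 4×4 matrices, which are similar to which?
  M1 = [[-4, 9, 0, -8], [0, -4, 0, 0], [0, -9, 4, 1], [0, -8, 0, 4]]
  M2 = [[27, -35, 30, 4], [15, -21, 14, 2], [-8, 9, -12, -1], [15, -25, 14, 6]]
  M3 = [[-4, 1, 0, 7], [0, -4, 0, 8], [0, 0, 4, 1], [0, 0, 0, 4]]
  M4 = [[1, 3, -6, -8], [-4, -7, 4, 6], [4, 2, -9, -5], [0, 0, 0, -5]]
2 classes: {M1, M2, M3}, {M4}

Characteristic polynomials: χ_{M1} = (x - 4)^2(x + 4)^2, χ_{M2} = (x - 4)^2(x + 4)^2, χ_{M3} = (x - 4)^2(x + 4)^2, χ_{M4} = (x + 5)^4.

{M1, M2, M3}: invariant factors (x - 4)^2(x + 4)^2.

{M4}: invariant factors (x + 5)^2, (x + 5)^2.

Matrices are similar if and only if their invariant-factor lists agree; the partition into similarity classes is {M1, M2, M3}, {M4}.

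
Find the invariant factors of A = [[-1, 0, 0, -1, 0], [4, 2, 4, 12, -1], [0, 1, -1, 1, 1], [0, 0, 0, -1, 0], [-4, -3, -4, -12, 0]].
(x + 1)^2, (x - 3)(x + 1)^2

The Jordan structure of A has elementary divisors (x + 1)^2, (x + 1)^2, (x - 3). Arranging the block sizes at each eigenvalue in decreasing order and taking row products gives the invariant factors.

Invariant factors (smallest first, each dividing the next): (x + 1)^2, (x - 3)(x + 1)^2.

Check: the last factor (x - 3)(x + 1)^2 is the minimal polynomial, and the product (x - 3)(x + 1)^4 is the characteristic polynomial.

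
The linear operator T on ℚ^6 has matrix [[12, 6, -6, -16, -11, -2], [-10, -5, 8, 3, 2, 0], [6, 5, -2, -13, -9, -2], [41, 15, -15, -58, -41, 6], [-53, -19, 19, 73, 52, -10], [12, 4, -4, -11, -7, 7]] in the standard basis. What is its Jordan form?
The characteristic polynomial is det(xI - A) = (x - 5)(x - 3)^3(x + 4)^2, so the eigenvalues are -4 (algebraic multiplicity 2), 3 (algebraic multiplicity 3), 5 (algebraic multiplicity 1).

For λ = -4: rank(A + 4I) = 5, rank((A + 4I)^2) = 4. The eigenspace has dimension 6 - 5 = 1, so there is 1 Jordan block; the rank sequence gives block sizes [2].

For λ = 3: rank(A - 3I) = 5, rank((A - 3I)^2) = 4, rank((A - 3I)^3) = 3. The eigenspace has dimension 6 - 5 = 1, so there is 1 Jordan block; the rank sequence gives block sizes [3].

For λ = 5: algebraic multiplicity 1 gives one 1×1 block.

Assembling the blocks gives the Jordan form J above.

J = [[-4, 1, 0, 0, 0, 0], [0, -4, 0, 0, 0, 0], [0, 0, 3, 1, 0, 0], [0, 0, 0, 3, 1, 0], [0, 0, 0, 0, 3, 0], [0, 0, 0, 0, 0, 5]]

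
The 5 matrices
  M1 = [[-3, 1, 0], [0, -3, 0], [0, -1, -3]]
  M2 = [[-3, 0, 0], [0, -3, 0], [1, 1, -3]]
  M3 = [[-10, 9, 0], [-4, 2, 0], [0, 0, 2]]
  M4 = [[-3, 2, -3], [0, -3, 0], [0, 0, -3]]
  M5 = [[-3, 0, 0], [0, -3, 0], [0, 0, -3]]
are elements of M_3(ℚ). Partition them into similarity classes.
3 classes: {M1, M2, M4}, {M3}, {M5}

Characteristic polynomials: χ_{M1} = (x + 3)^3, χ_{M2} = (x + 3)^3, χ_{M3} = (x - 2)(x + 4)^2, χ_{M4} = (x + 3)^3, χ_{M5} = (x + 3)^3.

{M1, M2, M4}: invariant factors x + 3, (x + 3)^2.

{M3}: invariant factors (x - 2)(x + 4)^2.

{M5}: invariant factors x + 3, x + 3, x + 3.

Matrices are similar if and only if their invariant-factor lists agree; the partition into similarity classes is {M1, M2, M4}, {M3}, {M5}.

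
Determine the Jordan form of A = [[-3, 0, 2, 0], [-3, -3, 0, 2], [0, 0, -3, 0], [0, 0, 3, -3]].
The characteristic polynomial is det(xI - A) = (x + 3)^4, so the eigenvalues are -3 (algebraic multiplicity 4).

For λ = -3: rank(A + 3I) = 2, rank((A + 3I)^2) = 0. The eigenspace has dimension 4 - 2 = 2, so there are 2 Jordan blocks; the rank sequence gives block sizes [2, 2].

Assembling the blocks gives the Jordan form J above.

J = [[-3, 1, 0, 0], [0, -3, 0, 0], [0, 0, -3, 1], [0, 0, 0, -3]]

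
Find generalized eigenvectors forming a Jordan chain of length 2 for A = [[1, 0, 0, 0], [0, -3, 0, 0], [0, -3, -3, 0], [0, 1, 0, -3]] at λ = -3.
We seek v_1 ∈ ker((A + 3I)^2) \ ker(A + 3I), then set v_{i+1} = (A + 3I) v_i.

One such chain is v_1 = [[0, 1, 0, 0]]^T, v_2 = [[0, 0, -3, 1]]^T. Check: (A + 3I) v_2 = [[0, 0, 0, 0]]^T = 0.

v_1 = [[0, 1, 0, 0]]^T, v_2 = [[0, 0, -3, 1]]^T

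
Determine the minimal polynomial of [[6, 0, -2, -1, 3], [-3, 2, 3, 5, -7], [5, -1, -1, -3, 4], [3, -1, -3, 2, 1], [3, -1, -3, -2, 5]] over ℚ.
The characteristic polynomial factors as (x - 4)^3(x - 1)^2. The minimal polynomial is ∏(x - λ)^{k_λ} where k_λ is the size of the largest Jordan block at λ.

For λ = 1: rank(A - I) = 4, and the largest Jordan block has size 2 (the smallest k with rank((A - I)^k) = rank((A - I)^(k+1))).
For λ = 4: rank(A - 4I) = 3, and the largest Jordan block has size 2 (the smallest k with rank((A - 4I)^k) = rank((A - 4I)^(k+1))).

So m_A(x) = (x - 4)^2(x - 1)^2.

m_A(x) = (x - 4)^2(x - 1)^2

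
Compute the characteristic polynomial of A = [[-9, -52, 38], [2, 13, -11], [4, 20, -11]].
χ_A(x) = (x + 1)^2(x + 5)

xI - A = [[x + 9, 52, -38], [-2, x - 13, 11], [-4, -20, x + 11]].

Expanding det(xI - A) along the first row:
det(xI - A) = + (x + 9)·det([[x - 13, 11], [-20, x + 11]]) - (52)·det([[-2, 11], [-4, x + 11]]) + (-38)·det([[-2, x - 13], [-4, -20]]).

Evaluating gives χ_A(x) = x^3 + 7x^2 + 11x + 5 = (x + 1)^2(x + 5).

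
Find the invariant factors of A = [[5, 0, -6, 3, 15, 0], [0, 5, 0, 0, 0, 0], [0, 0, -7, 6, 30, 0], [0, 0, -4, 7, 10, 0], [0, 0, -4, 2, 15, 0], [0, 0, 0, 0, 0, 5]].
The Jordan structure of A has elementary divisors (x - 5)^2, (x - 5), (x - 5), (x - 5), (x - 5). Arranging the block sizes at each eigenvalue in decreasing order and taking row products gives the invariant factors.

Invariant factors (smallest first, each dividing the next): x - 5, x - 5, x - 5, x - 5, (x - 5)^2.

Check: the last factor (x - 5)^2 is the minimal polynomial, and the product (x - 5)^6 is the characteristic polynomial.

x - 5, x - 5, x - 5, x - 5, (x - 5)^2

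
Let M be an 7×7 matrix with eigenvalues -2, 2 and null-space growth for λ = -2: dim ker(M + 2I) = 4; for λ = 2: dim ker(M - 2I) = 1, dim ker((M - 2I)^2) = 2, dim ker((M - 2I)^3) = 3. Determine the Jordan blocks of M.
λ = -2: successive nullity increments [4] count blocks of size ≥ k; block sizes are [1, 1, 1, 1].
λ = 2: successive nullity increments [1, 1, 1] count blocks of size ≥ k; block sizes are [3].

Jordan blocks: (-2, 1), (-2, 1), (-2, 1), (-2, 1), (2, 3)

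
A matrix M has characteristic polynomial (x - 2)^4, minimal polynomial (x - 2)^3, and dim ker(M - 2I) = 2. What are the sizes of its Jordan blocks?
λ = 2: algebraic multiplicity 4 (exponent in χ_M), largest block size 3 (exponent in m_M), 2 blocks (geometric multiplicity). These force block sizes [3, 1].

Jordan blocks: (2, 3), (2, 1)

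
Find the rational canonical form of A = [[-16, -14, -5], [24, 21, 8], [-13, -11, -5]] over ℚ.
R = [[0, 0, 3], [1, 0, 2], [0, 1, 0]]

The invariant factors of A (the non-unit diagonal entries of the Smith normal form of xI - A over ℚ[x]) are x^3 - 2x - 3, each dividing the next. The characteristic polynomial is their product, x^3 - 2x - 3.

The rational canonical form is the block-diagonal matrix of companion matrices C(f_i):
R = [[0, 0, 3], [1, 0, 2], [0, 1, 0]].

Note the characteristic polynomial does not split into linear factors over ℚ, so A has no Jordan form over ℚ; the rational canonical form exists over any field.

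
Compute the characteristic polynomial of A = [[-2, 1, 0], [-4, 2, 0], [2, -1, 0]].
χ_A(x) = x^3

xI - A = [[x + 2, -1, 0], [4, x - 2, 0], [-2, 1, x]].

Expanding det(xI - A) along the first row:
det(xI - A) = + (x + 2)·det([[x - 2, 0], [1, x]]) - (-1)·det([[4, 0], [-2, x]]) + (0)·det([[4, x - 2], [-2, 1]]).

Evaluating gives χ_A(x) = x^3.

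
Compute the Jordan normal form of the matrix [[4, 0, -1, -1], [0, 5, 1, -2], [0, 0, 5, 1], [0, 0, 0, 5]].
J = [[4, 0, 0, 0], [0, 5, 1, 0], [0, 0, 5, 1], [0, 0, 0, 5]]

The characteristic polynomial is det(xI - A) = (x - 5)^3(x - 4), so the eigenvalues are 4 (algebraic multiplicity 1), 5 (algebraic multiplicity 3).

For λ = 4: algebraic multiplicity 1 gives one 1×1 block.

For λ = 5: rank(A - 5I) = 3, rank((A - 5I)^2) = 2, rank((A - 5I)^3) = 1. The eigenspace has dimension 4 - 3 = 1, so there is 1 Jordan block; the rank sequence gives block sizes [3].

Assembling the blocks gives the Jordan form J above.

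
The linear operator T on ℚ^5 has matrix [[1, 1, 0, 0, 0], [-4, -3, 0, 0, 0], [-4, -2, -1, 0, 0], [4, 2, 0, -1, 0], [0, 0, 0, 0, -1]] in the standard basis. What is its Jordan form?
J = [[-1, 1, 0, 0, 0], [0, -1, 0, 0, 0], [0, 0, -1, 0, 0], [0, 0, 0, -1, 0], [0, 0, 0, 0, -1]]

The characteristic polynomial is det(xI - A) = (x + 1)^5, so the eigenvalues are -1 (algebraic multiplicity 5).

For λ = -1: rank(A + I) = 1, rank((A + I)^2) = 0. The eigenspace has dimension 5 - 1 = 4, so there are 4 Jordan blocks; the rank sequence gives block sizes [2, 1, 1, 1].

Assembling the blocks gives the Jordan form J above.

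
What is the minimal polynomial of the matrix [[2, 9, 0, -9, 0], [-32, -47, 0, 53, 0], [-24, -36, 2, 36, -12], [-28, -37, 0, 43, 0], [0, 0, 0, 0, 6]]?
The characteristic polynomial factors as (x - 6)^2(x - 2)(x + 4)^2. The minimal polynomial is ∏(x - λ)^{k_λ} where k_λ is the size of the largest Jordan block at λ.

For λ = -4: rank(A + 4I) = 4, and the largest Jordan block has size 2 (the smallest k with rank((A + 4I)^k) = rank((A + 4I)^(k+1))).
For λ = 2: rank(A - 2I) = 4, and the largest Jordan block has size 1 (the smallest k with rank((A - 2I)^k) = rank((A - 2I)^(k+1))).
For λ = 6: rank(A - 6I) = 3, and the largest Jordan block has size 1 (the smallest k with rank((A - 6I)^k) = rank((A - 6I)^(k+1))).

So m_A(x) = (x - 6)(x - 2)(x + 4)^2.

m_A(x) = (x - 6)(x - 2)(x + 4)^2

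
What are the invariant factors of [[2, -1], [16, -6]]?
The Jordan structure of A has elementary divisors (x + 2)^2. Arranging the block sizes at each eigenvalue in decreasing order and taking row products gives the invariant factors.

Invariant factors (smallest first, each dividing the next): (x + 2)^2.

Check: the last factor (x + 2)^2 is the minimal polynomial, and the product (x + 2)^2 is the characteristic polynomial.

(x + 2)^2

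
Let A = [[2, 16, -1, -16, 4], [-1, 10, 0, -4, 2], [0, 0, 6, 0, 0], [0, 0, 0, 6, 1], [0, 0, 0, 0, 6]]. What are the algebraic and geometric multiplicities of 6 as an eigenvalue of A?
algebraic multiplicity 5, geometric multiplicity 2

The characteristic polynomial is (x - 6)^5, so the factor x - 6 appears with exponent 5: the algebraic multiplicity is 5.

rank(A - 6I) = 3, so the eigenspace has dimension 5 - 3 = 2: the geometric multiplicity is 2.

Since 2 < 5, A is not diagonalizable.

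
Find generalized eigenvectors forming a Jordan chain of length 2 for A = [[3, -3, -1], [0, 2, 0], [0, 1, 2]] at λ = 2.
v_1 = [[2, 1, -2]]^T, v_2 = [[1, 0, 1]]^T

We seek v_1 ∈ ker((A - 2I)^2) \ ker(A - 2I), then set v_{i+1} = (A - 2I) v_i.

One such chain is v_1 = [[2, 1, -2]]^T, v_2 = [[1, 0, 1]]^T. Check: (A - 2I) v_2 = [[0, 0, 0]]^T = 0.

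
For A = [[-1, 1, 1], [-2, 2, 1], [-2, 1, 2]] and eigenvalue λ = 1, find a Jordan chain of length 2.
v_1 = [[0, 2, -1]]^T, v_2 = [[1, 1, 1]]^T

We seek v_1 ∈ ker((A - I)^2) \ ker(A - I), then set v_{i+1} = (A - I) v_i.

One such chain is v_1 = [[0, 2, -1]]^T, v_2 = [[1, 1, 1]]^T. Check: (A - I) v_2 = [[0, 0, 0]]^T = 0.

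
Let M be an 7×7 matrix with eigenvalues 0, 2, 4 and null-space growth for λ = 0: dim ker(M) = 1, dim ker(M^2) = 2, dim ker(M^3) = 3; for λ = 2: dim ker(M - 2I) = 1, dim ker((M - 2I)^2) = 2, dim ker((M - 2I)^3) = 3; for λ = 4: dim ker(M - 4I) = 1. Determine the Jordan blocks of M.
λ = 0: successive nullity increments [1, 1, 1] count blocks of size ≥ k; block sizes are [3].
λ = 2: successive nullity increments [1, 1, 1] count blocks of size ≥ k; block sizes are [3].
λ = 4: successive nullity increments [1] count blocks of size ≥ k; block sizes are [1].

Jordan blocks: (0, 3), (2, 3), (4, 1)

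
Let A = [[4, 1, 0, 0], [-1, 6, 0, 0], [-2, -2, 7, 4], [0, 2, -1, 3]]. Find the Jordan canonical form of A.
The characteristic polynomial is det(xI - A) = (x - 5)^4, so the eigenvalues are 5 (algebraic multiplicity 4).

For λ = 5: rank(A - 5I) = 2, rank((A - 5I)^2) = 0. The eigenspace has dimension 4 - 2 = 2, so there are 2 Jordan blocks; the rank sequence gives block sizes [2, 2].

Assembling the blocks gives the Jordan form J above.

J = [[5, 1, 0, 0], [0, 5, 0, 0], [0, 0, 5, 1], [0, 0, 0, 5]]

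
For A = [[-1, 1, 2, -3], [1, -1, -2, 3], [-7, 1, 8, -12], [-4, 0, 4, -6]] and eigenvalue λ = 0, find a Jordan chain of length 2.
v_1 = [[0, 1, -3, -2]]^T, v_2 = [[1, -1, 1, 0]]^T

We seek v_1 ∈ ker(A^2) \ ker(A), then set v_{i+1} = A v_i.

One such chain is v_1 = [[0, 1, -3, -2]]^T, v_2 = [[1, -1, 1, 0]]^T. Check: A v_2 = [[0, 0, 0, 0]]^T = 0.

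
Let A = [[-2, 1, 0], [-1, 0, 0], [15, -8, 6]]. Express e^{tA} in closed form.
A has Jordan form J = [[-1, 1, 0], [0, -1, 0], [0, 0, 6]] with A = PJP^{-1}, so e^{tA} = P e^{tJ} P^{-1}.

For a Jordan block J_k(λ), e^{tJ_k(λ)} = e^{λt} · (I + tN + t^2 N^2/2! + ... + t^{k-1} N^{k-1}/(k-1)!) where N is the nilpotent superdiagonal part.

Assembling the blocks and conjugating back gives the entries of e^{tA} as shown above.

e^{tA} = [[(1 - t)*e^{-t}, t*e^{-t}, 0], [-t*e^{-t}, (t + 1)*e^{-t}, 0], [(t + 2*e^{7*t} - 2)*e^{-t}, (-t - e^{7*t} + 1)*e^{-t}, e^{6*t}]]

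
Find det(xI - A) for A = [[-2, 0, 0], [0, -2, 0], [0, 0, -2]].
χ_A(x) = (x + 2)^3

xI - A = [[x + 2, 0, 0], [0, x + 2, 0], [0, 0, x + 2]].

Expanding det(xI - A) along the first row:
det(xI - A) = + (x + 2)·det([[x + 2, 0], [0, x + 2]]) - (0)·det([[0, 0], [0, x + 2]]) + (0)·det([[0, x + 2], [0, 0]]).

Evaluating gives χ_A(x) = x^3 + 6x^2 + 12x + 8 = (x + 2)^3.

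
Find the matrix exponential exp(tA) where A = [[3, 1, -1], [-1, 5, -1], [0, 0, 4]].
e^{tA} = [[(1 - t)*e^{4*t}, t*e^{4*t}, -t*e^{4*t}], [-t*e^{4*t}, (t + 1)*e^{4*t}, -t*e^{4*t}], [0, 0, e^{4*t}]]

A has Jordan form J = [[4, 1, 0], [0, 4, 0], [0, 0, 4]] with A = PJP^{-1}, so e^{tA} = P e^{tJ} P^{-1}.

For a Jordan block J_k(λ), e^{tJ_k(λ)} = e^{λt} · (I + tN + t^2 N^2/2! + ... + t^{k-1} N^{k-1}/(k-1)!) where N is the nilpotent superdiagonal part.

Assembling the blocks and conjugating back gives the entries of e^{tA} as shown above.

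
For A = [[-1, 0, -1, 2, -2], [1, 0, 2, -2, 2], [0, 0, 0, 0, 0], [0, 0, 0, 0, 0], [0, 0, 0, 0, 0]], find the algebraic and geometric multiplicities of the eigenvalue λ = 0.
algebraic multiplicity 4, geometric multiplicity 3

The characteristic polynomial is x^4(x + 1), so the factor x appears with exponent 4: the algebraic multiplicity is 4.

rank(A) = 2, so the eigenspace has dimension 5 - 2 = 3: the geometric multiplicity is 3.

Since 3 < 4, A is not diagonalizable.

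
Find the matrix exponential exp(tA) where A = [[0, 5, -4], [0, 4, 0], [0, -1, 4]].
A has Jordan form J = [[0, 0, 0], [0, 4, 1], [0, 0, 4]] with A = PJP^{-1}, so e^{tA} = P e^{tJ} P^{-1}.

For a Jordan block J_k(λ), e^{tJ_k(λ)} = e^{λt} · (I + tN + t^2 N^2/2! + ... + t^{k-1} N^{k-1}/(k-1)!) where N is the nilpotent superdiagonal part.

Assembling the blocks and conjugating back gives the entries of e^{tA} as shown above.

e^{tA} = [[1, t*e^{4*t} + e^{4*t} - 1, 1 - e^{4*t}], [0, e^{4*t}, 0], [0, -t*e^{4*t}, e^{4*t}]]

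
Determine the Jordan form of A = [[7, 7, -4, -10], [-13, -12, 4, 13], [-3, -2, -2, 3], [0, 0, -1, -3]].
The characteristic polynomial is det(xI - A) = (x + 2)^2(x + 3)^2, so the eigenvalues are -3 (algebraic multiplicity 2), -2 (algebraic multiplicity 2).

For λ = -3: rank(A + 3I) = 3, rank((A + 3I)^2) = 2. The eigenspace has dimension 4 - 3 = 1, so there is 1 Jordan block; the rank sequence gives block sizes [2].

For λ = -2: rank(A + 2I) = 3, rank((A + 2I)^2) = 2. The eigenspace has dimension 4 - 3 = 1, so there is 1 Jordan block; the rank sequence gives block sizes [2].

Assembling the blocks gives the Jordan form J above.

J = [[-3, 1, 0, 0], [0, -3, 0, 0], [0, 0, -2, 1], [0, 0, 0, -2]]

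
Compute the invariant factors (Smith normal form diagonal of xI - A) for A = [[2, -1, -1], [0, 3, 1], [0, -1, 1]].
x - 2, (x - 2)^2

The Jordan structure of A has elementary divisors (x - 2)^2, (x - 2). Arranging the block sizes at each eigenvalue in decreasing order and taking row products gives the invariant factors.

Invariant factors (smallest first, each dividing the next): x - 2, (x - 2)^2.

Check: the last factor (x - 2)^2 is the minimal polynomial, and the product (x - 2)^3 is the characteristic polynomial.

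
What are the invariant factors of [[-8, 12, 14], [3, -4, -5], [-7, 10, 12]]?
x^3

The Jordan structure of A has elementary divisors x^3. Arranging the block sizes at each eigenvalue in decreasing order and taking row products gives the invariant factors.

Invariant factors (smallest first, each dividing the next): x^3.

Check: the last factor x^3 is the minimal polynomial, and the product x^3 is the characteristic polynomial.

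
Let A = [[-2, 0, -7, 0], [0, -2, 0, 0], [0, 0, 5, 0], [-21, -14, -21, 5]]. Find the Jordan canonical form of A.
J = [[-2, 0, 0, 0], [0, -2, 0, 0], [0, 0, 5, 0], [0, 0, 0, 5]]

The characteristic polynomial is det(xI - A) = (x - 5)^2(x + 2)^2, so the eigenvalues are -2 (algebraic multiplicity 2), 5 (algebraic multiplicity 2).

For λ = -2: rank(A + 2I) = 2. The eigenspace has dimension 4 - 2 = 2, so there are 2 Jordan blocks; the rank sequence gives block sizes [1, 1].

For λ = 5: rank(A - 5I) = 2. The eigenspace has dimension 4 - 2 = 2, so there are 2 Jordan blocks; the rank sequence gives block sizes [1, 1].

Assembling the blocks gives the Jordan form J above.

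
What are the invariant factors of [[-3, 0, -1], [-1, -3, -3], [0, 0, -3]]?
(x + 3)^3

The Jordan structure of A has elementary divisors (x + 3)^3. Arranging the block sizes at each eigenvalue in decreasing order and taking row products gives the invariant factors.

Invariant factors (smallest first, each dividing the next): (x + 3)^3.

Check: the last factor (x + 3)^3 is the minimal polynomial, and the product (x + 3)^3 is the characteristic polynomial.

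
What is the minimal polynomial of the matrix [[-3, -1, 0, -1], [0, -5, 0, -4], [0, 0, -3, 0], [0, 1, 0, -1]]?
The characteristic polynomial factors as (x + 3)^4. The minimal polynomial is ∏(x - λ)^{k_λ} where k_λ is the size of the largest Jordan block at λ.

For λ = -3: rank(A + 3I) = 2, and the largest Jordan block has size 3 (the smallest k with rank((A + 3I)^k) = rank((A + 3I)^(k+1))).

So m_A(x) = (x + 3)^3.

m_A(x) = (x + 3)^3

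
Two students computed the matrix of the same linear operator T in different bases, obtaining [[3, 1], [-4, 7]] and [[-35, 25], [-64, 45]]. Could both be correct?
Two matrices over a field are similar if and only if they have the same invariant factors.

Both A and B have characteristic polynomial (x - 5)^2 and minimal polynomial (x - 5)^2. Computing further, both have invariant factors (x - 5)^2. Hence A and B are similar.

Yes.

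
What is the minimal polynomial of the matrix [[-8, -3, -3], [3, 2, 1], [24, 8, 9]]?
The characteristic polynomial factors as (x - 1)^3. The minimal polynomial is ∏(x - λ)^{k_λ} where k_λ is the size of the largest Jordan block at λ.

For λ = 1: rank(A - I) = 1, and the largest Jordan block has size 2 (the smallest k with rank((A - I)^k) = rank((A - I)^(k+1))).

So m_A(x) = (x - 1)^2.

m_A(x) = (x - 1)^2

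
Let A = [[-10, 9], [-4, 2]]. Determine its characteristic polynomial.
χ_A(x) = (x + 4)^2

xI - A = [[x + 10, -9], [4, x - 2]].

Expanding det(xI - A) along the first row:
det(xI - A) = + (x + 10)·det([[x - 2]]) - (-9)·det([[4]]).

Evaluating gives χ_A(x) = x^2 + 8x + 16 = (x + 4)^2.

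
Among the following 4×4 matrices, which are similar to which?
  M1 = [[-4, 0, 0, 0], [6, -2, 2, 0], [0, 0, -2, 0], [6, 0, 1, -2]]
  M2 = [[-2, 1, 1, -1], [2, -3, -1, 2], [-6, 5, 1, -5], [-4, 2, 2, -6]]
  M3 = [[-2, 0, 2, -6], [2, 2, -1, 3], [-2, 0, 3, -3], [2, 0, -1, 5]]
3 classes: {M1}, {M2}, {M3}

Characteristic polynomials: χ_{M1} = (x + 2)^3(x + 4), χ_{M2} = (x + 2)^3(x + 4), χ_{M3} = (x - 2)^4.

{M1}: invariant factors x + 2, (x + 2)^2(x + 4).

{M2}: invariant factors (x + 2)^3(x + 4).

{M3}: invariant factors x - 2, x - 2, (x - 2)^2.

Matrices are similar if and only if their invariant-factor lists agree; the partition into similarity classes is {M1}, {M2}, {M3}.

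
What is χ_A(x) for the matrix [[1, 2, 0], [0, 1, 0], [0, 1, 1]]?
χ_A(x) = (x - 1)^3

xI - A = [[x - 1, -2, 0], [0, x - 1, 0], [0, -1, x - 1]].

Expanding det(xI - A) along the first row:
det(xI - A) = + (x - 1)·det([[x - 1, 0], [-1, x - 1]]) - (-2)·det([[0, 0], [0, x - 1]]) + (0)·det([[0, x - 1], [0, -1]]).

Evaluating gives χ_A(x) = x^3 - 3x^2 + 3x - 1 = (x - 1)^3.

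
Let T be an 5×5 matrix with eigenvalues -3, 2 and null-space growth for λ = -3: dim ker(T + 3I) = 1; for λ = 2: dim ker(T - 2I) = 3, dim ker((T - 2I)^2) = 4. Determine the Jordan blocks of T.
Jordan blocks: (-3, 1), (2, 2), (2, 1), (2, 1)

λ = -3: successive nullity increments [1] count blocks of size ≥ k; block sizes are [1].
λ = 2: successive nullity increments [3, 1] count blocks of size ≥ k; block sizes are [2, 1, 1].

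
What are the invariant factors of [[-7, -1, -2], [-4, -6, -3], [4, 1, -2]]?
(x + 5)^3

The Jordan structure of A has elementary divisors (x + 5)^3. Arranging the block sizes at each eigenvalue in decreasing order and taking row products gives the invariant factors.

Invariant factors (smallest first, each dividing the next): (x + 5)^3.

Check: the last factor (x + 5)^3 is the minimal polynomial, and the product (x + 5)^3 is the characteristic polynomial.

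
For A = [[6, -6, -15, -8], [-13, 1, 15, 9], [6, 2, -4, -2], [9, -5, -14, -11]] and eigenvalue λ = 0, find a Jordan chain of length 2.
v_1 = [[1, -1, 0, 1]]^T, v_2 = [[4, -5, 2, 3]]^T

We seek v_1 ∈ ker(A^2) \ ker(A), then set v_{i+1} = A v_i.

One such chain is v_1 = [[1, -1, 0, 1]]^T, v_2 = [[4, -5, 2, 3]]^T. Check: A v_2 = [[0, 0, 0, 0]]^T = 0.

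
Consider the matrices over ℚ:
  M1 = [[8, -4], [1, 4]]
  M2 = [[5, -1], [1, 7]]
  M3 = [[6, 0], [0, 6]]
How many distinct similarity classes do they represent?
Characteristic polynomials: χ_{M1} = (x - 6)^2, χ_{M2} = (x - 6)^2, χ_{M3} = (x - 6)^2.

{M1, M2}: invariant factors (x - 6)^2.

{M3}: invariant factors x - 6, x - 6.

Matrices are similar if and only if their invariant-factor lists agree; the partition into similarity classes is {M1, M2}, {M3}.

2 classes: {M1, M2}, {M3}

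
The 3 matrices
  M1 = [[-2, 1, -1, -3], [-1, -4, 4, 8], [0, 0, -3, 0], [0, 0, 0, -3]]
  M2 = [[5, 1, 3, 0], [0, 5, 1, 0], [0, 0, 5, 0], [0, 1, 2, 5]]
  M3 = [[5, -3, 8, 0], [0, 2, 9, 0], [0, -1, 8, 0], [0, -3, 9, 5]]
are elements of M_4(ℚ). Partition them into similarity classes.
2 classes: {M1}, {M2, M3}

Characteristic polynomials: χ_{M1} = (x + 3)^4, χ_{M2} = (x - 5)^4, χ_{M3} = (x - 5)^4.

{M1}: invariant factors x + 3, (x + 3)^3.

{M2, M3}: invariant factors x - 5, (x - 5)^3.

Matrices are similar if and only if their invariant-factor lists agree; the partition into similarity classes is {M1}, {M2, M3}.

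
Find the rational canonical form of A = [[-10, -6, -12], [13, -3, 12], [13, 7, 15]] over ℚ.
The invariant factors of A (the non-unit diagonal entries of the Smith normal form of xI - A over ℚ[x]) are (x - 3)^2(x + 4), each dividing the next. The characteristic polynomial is their product, (x - 3)^2(x + 4).

The rational canonical form is the block-diagonal matrix of companion matrices C(f_i):
R = [[0, 0, -36], [1, 0, 15], [0, 1, 2]].

R = [[0, 0, -36], [1, 0, 15], [0, 1, 2]]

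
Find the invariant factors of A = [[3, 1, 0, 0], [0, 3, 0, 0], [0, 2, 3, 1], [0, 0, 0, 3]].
(x - 3)^2, (x - 3)^2

The Jordan structure of A has elementary divisors (x - 3)^2, (x - 3)^2. Arranging the block sizes at each eigenvalue in decreasing order and taking row products gives the invariant factors.

Invariant factors (smallest first, each dividing the next): (x - 3)^2, (x - 3)^2.

Check: the last factor (x - 3)^2 is the minimal polynomial, and the product (x - 3)^4 is the characteristic polynomial.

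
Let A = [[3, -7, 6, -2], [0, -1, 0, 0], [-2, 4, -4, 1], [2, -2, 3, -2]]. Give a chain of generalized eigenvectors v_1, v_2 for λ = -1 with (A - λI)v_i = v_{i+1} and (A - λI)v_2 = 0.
v_1 = [[2, 1, -1, -3]]^T, v_2 = [[1, 0, 0, 2]]^T

We seek v_1 ∈ ker((A + I)^2) \ ker(A + I), then set v_{i+1} = (A + I) v_i.

One such chain is v_1 = [[2, 1, -1, -3]]^T, v_2 = [[1, 0, 0, 2]]^T. Check: (A + I) v_2 = [[0, 0, 0, 0]]^T = 0.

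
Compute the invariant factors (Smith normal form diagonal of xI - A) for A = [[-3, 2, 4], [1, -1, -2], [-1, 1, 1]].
The Jordan structure of A has elementary divisors (x + 1)^3. Arranging the block sizes at each eigenvalue in decreasing order and taking row products gives the invariant factors.

Invariant factors (smallest first, each dividing the next): (x + 1)^3.

Check: the last factor (x + 1)^3 is the minimal polynomial, and the product (x + 1)^3 is the characteristic polynomial.

(x + 1)^3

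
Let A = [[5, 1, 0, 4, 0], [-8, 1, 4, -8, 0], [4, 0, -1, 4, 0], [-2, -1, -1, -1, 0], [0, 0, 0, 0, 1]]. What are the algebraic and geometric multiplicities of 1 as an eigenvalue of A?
algebraic multiplicity 5, geometric multiplicity 3

The characteristic polynomial is (x - 1)^5, so the factor x - 1 appears with exponent 5: the algebraic multiplicity is 5.

rank(A - I) = 2, so the eigenspace has dimension 5 - 2 = 3: the geometric multiplicity is 3.

Since 3 < 5, A is not diagonalizable.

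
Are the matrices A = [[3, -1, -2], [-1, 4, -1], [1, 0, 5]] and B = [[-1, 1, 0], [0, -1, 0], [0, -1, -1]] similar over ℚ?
No.

trace(A) = 12 but trace(B) = -3. The trace is a similarity invariant, so A and B are not similar.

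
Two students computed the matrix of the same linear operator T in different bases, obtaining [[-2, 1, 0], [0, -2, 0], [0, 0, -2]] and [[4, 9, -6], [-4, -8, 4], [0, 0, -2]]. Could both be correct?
Yes.

Two matrices over a field are similar if and only if they have the same invariant factors.

Both A and B have characteristic polynomial (x + 2)^3 and minimal polynomial (x + 2)^2. Computing further, both have invariant factors x + 2, (x + 2)^2. Hence A and B are similar.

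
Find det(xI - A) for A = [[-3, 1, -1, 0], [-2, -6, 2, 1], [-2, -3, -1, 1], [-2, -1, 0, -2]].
xI - A = [[x + 3, -1, 1, 0], [2, x + 6, -2, -1], [2, 3, x + 1, -1], [2, 1, 0, x + 2]].

Expanding det(xI - A) along the first row:
det(xI - A) = + (x + 3)·det([[x + 6, -2, -1], [3, x + 1, -1], [1, 0, x + 2]]) - (-1)·det([[2, -2, -1], [2, x + 1, -1], [2, 0, x + 2]]) + (1)·det([[2, x + 6, -1], [2, 3, -1], [2, 1, x + 2]]) - (0)·det([[2, x + 6, -2], [2, 3, x + 1], [2, 1, 0]]).

Evaluating gives χ_A(x) = x^4 + 12x^3 + 54x^2 + 108x + 81 = (x + 3)^4.

χ_A(x) = (x + 3)^4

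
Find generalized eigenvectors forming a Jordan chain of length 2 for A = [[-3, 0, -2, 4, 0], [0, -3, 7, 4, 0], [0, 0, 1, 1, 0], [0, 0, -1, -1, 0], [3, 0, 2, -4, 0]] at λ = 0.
v_1 = [[2, 1, 0, 1, 0]]^T, v_2 = [[-2, 1, 1, -1, 2]]^T

We seek v_1 ∈ ker(A^2) \ ker(A), then set v_{i+1} = A v_i.

One such chain is v_1 = [[2, 1, 0, 1, 0]]^T, v_2 = [[-2, 1, 1, -1, 2]]^T. Check: A v_2 = [[0, 0, 0, 0, 0]]^T = 0.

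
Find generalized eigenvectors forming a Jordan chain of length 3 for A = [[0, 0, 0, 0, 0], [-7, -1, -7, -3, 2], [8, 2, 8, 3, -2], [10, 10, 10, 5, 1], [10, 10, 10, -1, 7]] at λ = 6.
We seek v_1 ∈ ker((A - 6I)^3) \ ker((A - 6I)^2), then set v_{i+1} = (A - 6I) v_i.

One such chain is v_1 = [[0, 0, 0, 0, 1]]^T, v_2 = [[0, 2, -2, 1, 1]]^T, v_3 = [[0, -1, 1, 0, 0]]^T. Check: (A - 6I) v_3 = [[0, 0, 0, 0, 0]]^T = 0.

v_1 = [[0, 0, 0, 0, 1]]^T, v_2 = [[0, 2, -2, 1, 1]]^T, v_3 = [[0, -1, 1, 0, 0]]^T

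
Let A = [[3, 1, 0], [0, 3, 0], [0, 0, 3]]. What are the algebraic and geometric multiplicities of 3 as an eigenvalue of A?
algebraic multiplicity 3, geometric multiplicity 2

The characteristic polynomial is (x - 3)^3, so the factor x - 3 appears with exponent 3: the algebraic multiplicity is 3.

rank(A - 3I) = 1, so the eigenspace has dimension 3 - 1 = 2: the geometric multiplicity is 2.

Since 2 < 3, A is not diagonalizable.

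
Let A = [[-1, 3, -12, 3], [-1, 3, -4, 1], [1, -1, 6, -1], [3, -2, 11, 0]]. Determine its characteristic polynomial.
χ_A(x) = (x - 2)^4

xI - A = [[x + 1, -3, 12, -3], [1, x - 3, 4, -1], [-1, 1, x - 6, 1], [-3, 2, -11, x]].

Expanding det(xI - A) along the first row:
det(xI - A) = + (x + 1)·det([[x - 3, 4, -1], [1, x - 6, 1], [2, -11, x]]) - (-3)·det([[1, 4, -1], [-1, x - 6, 1], [-3, -11, x]]) + (12)·det([[1, x - 3, -1], [-1, 1, 1], [-3, 2, x]]) - (-3)·det([[1, x - 3, 4], [-1, 1, x - 6], [-3, 2, -11]]).

Evaluating gives χ_A(x) = x^4 - 8x^3 + 24x^2 - 32x + 16 = (x - 2)^4.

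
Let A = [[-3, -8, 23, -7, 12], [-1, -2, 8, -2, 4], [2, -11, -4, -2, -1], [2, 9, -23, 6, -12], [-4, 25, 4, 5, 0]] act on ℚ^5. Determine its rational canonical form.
The invariant factors of A (the non-unit diagonal entries of the Smith normal form of xI - A over ℚ[x]) are (x + 1)(x + 2)(x^3 + 2x - 1), each dividing the next. The characteristic polynomial is their product, (x + 1)(x + 2)(x^3 + 2x - 1).

The rational canonical form is the block-diagonal matrix of companion matrices C(f_i):
R = [[0, 0, 0, 0, 2], [1, 0, 0, 0, -1], [0, 1, 0, 0, -5], [0, 0, 1, 0, -4], [0, 0, 0, 1, -3]].

Note the characteristic polynomial does not split into linear factors over ℚ, so A has no Jordan form over ℚ; the rational canonical form exists over any field.

R = [[0, 0, 0, 0, 2], [1, 0, 0, 0, -1], [0, 1, 0, 0, -5], [0, 0, 1, 0, -4], [0, 0, 0, 1, -3]]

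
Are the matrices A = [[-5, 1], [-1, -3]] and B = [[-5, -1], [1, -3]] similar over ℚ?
Yes.

Two matrices over a field are similar if and only if they have the same invariant factors.

Both A and B have characteristic polynomial (x + 4)^2 and minimal polynomial (x + 4)^2. Computing further, both have invariant factors (x + 4)^2. Hence A and B are similar.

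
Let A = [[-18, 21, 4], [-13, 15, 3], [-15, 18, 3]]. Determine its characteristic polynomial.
χ_A(x) = x^3

xI - A = [[x + 18, -21, -4], [13, x - 15, -3], [15, -18, x - 3]].

Expanding det(xI - A) along the first row:
det(xI - A) = + (x + 18)·det([[x - 15, -3], [-18, x - 3]]) - (-21)·det([[13, -3], [15, x - 3]]) + (-4)·det([[13, x - 15], [15, -18]]).

Evaluating gives χ_A(x) = x^3.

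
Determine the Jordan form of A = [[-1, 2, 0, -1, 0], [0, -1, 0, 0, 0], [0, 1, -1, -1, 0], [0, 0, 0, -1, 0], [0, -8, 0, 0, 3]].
The characteristic polynomial is det(xI - A) = (x - 3)(x + 1)^4, so the eigenvalues are -1 (algebraic multiplicity 4), 3 (algebraic multiplicity 1).

For λ = -1: rank(A + I) = 3, rank((A + I)^2) = 1. The eigenspace has dimension 5 - 3 = 2, so there are 2 Jordan blocks; the rank sequence gives block sizes [2, 2].

For λ = 3: algebraic multiplicity 1 gives one 1×1 block.

Assembling the blocks gives the Jordan form J above.

J = [[-1, 1, 0, 0, 0], [0, -1, 0, 0, 0], [0, 0, -1, 1, 0], [0, 0, 0, -1, 0], [0, 0, 0, 0, 3]]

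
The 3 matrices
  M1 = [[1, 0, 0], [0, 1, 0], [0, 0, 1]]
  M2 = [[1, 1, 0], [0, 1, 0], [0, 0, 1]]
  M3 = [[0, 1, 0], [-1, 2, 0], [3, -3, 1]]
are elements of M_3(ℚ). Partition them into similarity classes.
2 classes: {M1}, {M2, M3}

Characteristic polynomials: χ_{M1} = (x - 1)^3, χ_{M2} = (x - 1)^3, χ_{M3} = (x - 1)^3.

{M1}: invariant factors x - 1, x - 1, x - 1.

{M2, M3}: invariant factors x - 1, (x - 1)^2.

Matrices are similar if and only if their invariant-factor lists agree; the partition into similarity classes is {M1}, {M2, M3}.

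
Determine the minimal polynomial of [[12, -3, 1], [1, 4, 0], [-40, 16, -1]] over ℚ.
m_A(x) = (x - 5)^3

The characteristic polynomial factors as (x - 5)^3. The minimal polynomial is ∏(x - λ)^{k_λ} where k_λ is the size of the largest Jordan block at λ.

For λ = 5: rank(A - 5I) = 2, and the largest Jordan block has size 3 (the smallest k with rank((A - 5I)^k) = rank((A - 5I)^(k+1))).

So m_A(x) = (x - 5)^3.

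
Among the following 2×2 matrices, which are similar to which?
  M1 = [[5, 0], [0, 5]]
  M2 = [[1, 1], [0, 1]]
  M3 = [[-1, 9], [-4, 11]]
Characteristic polynomials: χ_{M1} = (x - 5)^2, χ_{M2} = (x - 1)^2, χ_{M3} = (x - 5)^2.

{M1}: invariant factors x - 5, x - 5.

{M2}: invariant factors (x - 1)^2.

{M3}: invariant factors (x - 5)^2.

Matrices are similar if and only if their invariant-factor lists agree; the partition into similarity classes is {M1}, {M2}, {M3}.

3 classes: {M1}, {M2}, {M3}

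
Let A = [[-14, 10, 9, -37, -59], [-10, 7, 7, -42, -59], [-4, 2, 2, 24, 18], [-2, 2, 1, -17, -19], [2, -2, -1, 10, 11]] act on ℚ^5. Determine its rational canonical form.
The invariant factors of A (the non-unit diagonal entries of the Smith normal form of xI - A over ℚ[x]) are x^2 + 3x + 4, (x + 5)(x^2 + 3x + 4), each dividing the next. The characteristic polynomial is their product, (x + 5)(x^2 + 3x + 4)^2.

The rational canonical form is the block-diagonal matrix of companion matrices C(f_i):
R = [[0, -4, 0, 0, 0], [1, -3, 0, 0, 0], [0, 0, 0, 0, -20], [0, 0, 1, 0, -19], [0, 0, 0, 1, -8]].

Note the characteristic polynomial does not split into linear factors over ℚ, so A has no Jordan form over ℚ; the rational canonical form exists over any field.

R = [[0, -4, 0, 0, 0], [1, -3, 0, 0, 0], [0, 0, 0, 0, -20], [0, 0, 1, 0, -19], [0, 0, 0, 1, -8]]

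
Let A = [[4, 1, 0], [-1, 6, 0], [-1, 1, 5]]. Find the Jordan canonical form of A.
The characteristic polynomial is det(xI - A) = (x - 5)^3, so the eigenvalues are 5 (algebraic multiplicity 3).

For λ = 5: rank(A - 5I) = 1, rank((A - 5I)^2) = 0. The eigenspace has dimension 3 - 1 = 2, so there are 2 Jordan blocks; the rank sequence gives block sizes [2, 1].

Assembling the blocks gives the Jordan form J above.

J = [[5, 1, 0], [0, 5, 0], [0, 0, 5]]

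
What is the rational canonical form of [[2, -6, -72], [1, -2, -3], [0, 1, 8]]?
The invariant factors of A (the non-unit diagonal entries of the Smith normal form of xI - A over ℚ[x]) are (x - 5)^2(x + 2), each dividing the next. The characteristic polynomial is their product, (x - 5)^2(x + 2).

The rational canonical form is the block-diagonal matrix of companion matrices C(f_i):
R = [[0, 0, -50], [1, 0, -5], [0, 1, 8]].

R = [[0, 0, -50], [1, 0, -5], [0, 1, 8]]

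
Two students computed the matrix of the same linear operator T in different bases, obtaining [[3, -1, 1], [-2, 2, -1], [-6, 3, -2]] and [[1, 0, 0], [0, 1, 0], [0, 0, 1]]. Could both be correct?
Both have characteristic polynomial (x - 1)^3, but the minimal polynomial of A is (x - 1)^2 while the minimal polynomial of B is x - 1. The minimal polynomial is a similarity invariant, so A and B are not similar.

No.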